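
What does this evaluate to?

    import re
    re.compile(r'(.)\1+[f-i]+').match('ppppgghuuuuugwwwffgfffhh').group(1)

'p'

After group 1 captures some text, `\1` only succeeds where that same text appears again.
`match` is anchored at position 0; if the pattern doesn't fit there, it returns None.
The match spans [0:7] → 'ppppggh'.
Captured: group 1 = 'p'.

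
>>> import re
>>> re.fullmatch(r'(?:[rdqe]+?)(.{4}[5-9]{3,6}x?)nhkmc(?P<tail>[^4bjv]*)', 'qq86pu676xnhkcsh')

None

Pattern: one or more of one of [rdqe] (lazy) (non-capturing group); then exactly 4 of any character, then 3 to 6 of a character in [5-9], then optionally the literal 'x' (captured); then the literal 'nhk', then the literal 'mc'; then zero or more of any character except [4bjv] (captured as 'tail').
For `fullmatch`, every character of the input must be accounted for by the pattern.
Here the string isn't matched end-to-end, so the call returns None.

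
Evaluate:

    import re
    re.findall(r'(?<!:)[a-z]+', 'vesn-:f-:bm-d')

['vesn', 'm', 'd']

The negative lookaround is zero-width — it rules out positions where the adjacent text would match, without consuming anything.
Scanning left to right: at [0:4] → 'vesn'; at [10:11] → 'm'; at [12:13] → 'd'.
Since nothing is captured, `findall` lists the 3 matched substrings directly.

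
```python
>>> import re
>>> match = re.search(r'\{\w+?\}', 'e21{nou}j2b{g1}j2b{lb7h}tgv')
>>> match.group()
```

'{nou}'

`re.search` tries every starting position until one works.
The match spans [3:8] → '{nou}'.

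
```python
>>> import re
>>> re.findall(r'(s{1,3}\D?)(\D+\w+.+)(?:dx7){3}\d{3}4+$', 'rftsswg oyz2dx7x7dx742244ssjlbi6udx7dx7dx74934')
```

[('ssw', 'g oyz2dx7x7dx742244ssjlbi6u')]

Pattern: 1 to 3 of the literal 's', then optionally a non-digit (captured); then one or more of a non-digit, then one or more of a word character, then one or more of any character (captured); then the literal 'dx7' repeated 3 times, then exactly 3 of a digit, then one or more of the literal '4'; then anchored at the end.
Matches: at [3:46] match 'sswg oyz2dx7x7dx742244ssjlbi6udx7dx7dx74934', groups = ('ssw', 'g oyz2dx7x7dx742244ssjlbi6u').
Multiple groups make `findall` return tuples — one 2-tuple for the one match.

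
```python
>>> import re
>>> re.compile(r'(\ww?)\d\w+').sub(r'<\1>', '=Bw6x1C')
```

This matches a word character, then optionally a literal 'w' (captured); then a digit, then one or more of a word character.
Matches: at [1:7] → 'Bw6x1C'.
Each match is replaced using the text its own group 1 captured.

'=<Bw>'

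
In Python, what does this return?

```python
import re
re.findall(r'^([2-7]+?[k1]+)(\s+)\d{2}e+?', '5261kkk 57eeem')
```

Pattern: anchored at the start of the string; then one or more of a character in [2-7] (lazy), then one or more of one of [k1] (captured); then one or more of whitespace (captured); then exactly 2 of a digit, then one or more of the literal 'e' (lazy).
Walking the string: at [0:11] match '5261kkk 57e', groups = ('5261kkk', ' ').
`findall` packs the 2 group values into a tuple for every match.

[('5261kkk', ' ')]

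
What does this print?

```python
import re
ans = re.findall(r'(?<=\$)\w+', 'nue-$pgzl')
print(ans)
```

['pgzl']

The lookaround is zero-width — it requires the adjacent text to match without consuming it, so the asserted text isn't part of the match.
Scanning left to right: at [5:9] → 'pgzl'.
`findall` yields the raw match text (1 of them) because the pattern has no groups.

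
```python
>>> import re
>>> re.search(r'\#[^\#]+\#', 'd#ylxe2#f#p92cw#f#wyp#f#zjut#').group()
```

'#ylxe2#'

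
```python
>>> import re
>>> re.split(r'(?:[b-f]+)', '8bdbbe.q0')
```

['8', '.q0']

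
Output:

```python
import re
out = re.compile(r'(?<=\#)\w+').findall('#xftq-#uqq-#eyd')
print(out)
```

['xftq', 'uqq', 'eyd']

Because the assertion is zero-width, the text it checks is not consumed and won't appear in the result.
Walking the string: at [1:5] → 'xftq'; at [7:10] → 'uqq'; at [12:15] → 'eyd'.
No capturing groups, so `findall` returns the 3 full match strings.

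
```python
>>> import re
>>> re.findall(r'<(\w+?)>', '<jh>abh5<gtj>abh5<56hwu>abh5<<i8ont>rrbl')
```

['jh', 'gtj', '56hwu', 'i8ont']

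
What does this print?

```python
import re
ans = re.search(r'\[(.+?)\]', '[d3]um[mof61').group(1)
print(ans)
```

d3

Unlike `match`, `search` isn't anchored — it looks for the pattern anywhere in the string.
The match spans [0:4] → '[d3]'.
Captured: group 1 = 'd3'.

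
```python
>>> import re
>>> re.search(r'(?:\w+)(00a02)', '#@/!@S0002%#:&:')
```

None

Here the pattern never matches, so the call returns None.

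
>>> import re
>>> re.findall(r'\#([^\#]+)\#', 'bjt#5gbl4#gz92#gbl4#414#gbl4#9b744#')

['5gbl4', 'gbl4', 'gbl4']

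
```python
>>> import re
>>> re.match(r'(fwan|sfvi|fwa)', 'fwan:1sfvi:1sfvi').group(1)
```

The match spans [0:4] → 'fwan'.
Captured: group 1 = 'fwan'.

'fwan'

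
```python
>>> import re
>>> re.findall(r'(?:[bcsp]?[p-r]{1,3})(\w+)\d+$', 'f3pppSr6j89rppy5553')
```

['Sr6j89rppy555']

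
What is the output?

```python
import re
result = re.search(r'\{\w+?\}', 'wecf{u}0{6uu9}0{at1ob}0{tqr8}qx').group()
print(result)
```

{u}

The match spans [4:7] → '{u}'.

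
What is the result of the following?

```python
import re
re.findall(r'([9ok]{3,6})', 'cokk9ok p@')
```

This matches 3 to 6 of one of [9ok] (captured).
Scanning left to right: at [1:7] match 'okk9ok', group 1 = 'okk9ok'.
One capturing group, so `findall` returns just the captured substring from the one match — 1 in all.

['okk9ok']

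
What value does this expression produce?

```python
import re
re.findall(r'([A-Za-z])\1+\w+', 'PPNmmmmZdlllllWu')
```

After group 1 captures some text, `\1` only succeeds where that same text appears again.
Scanning left to right: at [0:16] match 'PPNmmmmZdlllllWu', group 1 = 'P'.
One capturing group, so `findall` returns just the captured substring from the one match — 1 in all.

['P']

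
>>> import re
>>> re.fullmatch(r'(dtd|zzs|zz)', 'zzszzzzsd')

None

`fullmatch` succeeds only if the pattern covers the string from start to end.
Here there's no way to consume every character, so the call returns None.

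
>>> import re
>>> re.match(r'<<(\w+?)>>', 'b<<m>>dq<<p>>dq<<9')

None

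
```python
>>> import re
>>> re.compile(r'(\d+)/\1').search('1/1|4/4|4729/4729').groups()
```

('1',)

`\1` is not a pattern — it's the concrete string captured by group 1, re-applied verbatim.
Unlike `match`, `search` isn't anchored — it looks for the pattern anywhere in the string.
The match spans [0:3] → '1/1'.
Captured: group 1 = '1'.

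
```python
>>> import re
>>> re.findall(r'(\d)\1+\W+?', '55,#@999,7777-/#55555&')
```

`\1` has to match the exact text group 1 already captured.
Walking the string: at [0:3] match '55,', group 1 = '5'; at [5:9] match '999,', group 1 = '9'; at [9:14] match '7777-', group 1 = '7'; at [16:22] match '55555&', group 1 = '5'.
With a single group, `findall` returns only what that group captured — 4 items.

['5', '9', '7', '5']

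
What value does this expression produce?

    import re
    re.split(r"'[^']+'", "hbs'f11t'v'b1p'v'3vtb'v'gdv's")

['hbs', 'v', 'v', 'v', 's']

Matches to split on: at [3:9] → "'f11t'"; at [10:15] → "'b1p'"; at [16:22] → "'3vtb'"; at [23:28] → "'gdv'".
`split` removes every match and returns the 5 fragments in between.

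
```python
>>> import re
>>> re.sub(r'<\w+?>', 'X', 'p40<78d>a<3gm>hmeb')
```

Matches: at [3:8] → '<78d>'; at [9:14] → '<3gm>'.
`sub` substitutes 'X' at each match site.

'p40XaXhmeb'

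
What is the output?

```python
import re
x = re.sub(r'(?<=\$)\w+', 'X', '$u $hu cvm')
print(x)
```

$X $X cvm

Lookahead/lookbehind check context without consuming it, so the matched span excludes the asserted characters.
Matches: at [1:2] → 'u'; at [4:6] → 'hu'.
`sub` substitutes 'X' at each match site.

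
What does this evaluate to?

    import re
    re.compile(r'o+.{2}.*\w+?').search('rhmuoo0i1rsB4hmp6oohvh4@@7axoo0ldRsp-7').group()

Pattern: one or more of a literal 'o', then exactly 2 of any character, then zero or more of any character; then one or more of a word character (lazy).
Unlike `match`, `search` isn't anchored — it looks for the pattern anywhere in the string.
The match spans [4:38] → 'oo0i1rsB4hmp6oohvh4@@7axoo0ldRsp-7'.

'oo0i1rsB4hmp6oohvh4@@7axoo0ldRsp-7'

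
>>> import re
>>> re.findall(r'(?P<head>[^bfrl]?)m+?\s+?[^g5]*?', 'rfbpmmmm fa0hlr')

['p']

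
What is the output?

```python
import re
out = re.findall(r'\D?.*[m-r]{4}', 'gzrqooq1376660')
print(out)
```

The pattern matches optionally a non-digit; then zero or more of any character, then exactly 4 of a character in [m-r].
Matches: at [0:7] → 'gzrqooq'.
With no groups in the pattern, `findall` gives back each whole match — 1 here.

['gzrqooq']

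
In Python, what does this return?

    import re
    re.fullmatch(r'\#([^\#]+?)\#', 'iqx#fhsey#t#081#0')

None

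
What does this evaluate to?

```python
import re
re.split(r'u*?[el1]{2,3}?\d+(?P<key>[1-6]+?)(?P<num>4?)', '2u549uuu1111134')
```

['2u549', '4', '', '']

The pattern matches zero or more of the literal 'u' (lazy), then 2 to 3 of one of [el1] (lazy), then one or more of a digit; then one or more of a character in [1-6] (lazy) (captured as 'key'); then optionally a literal '4' (captured as 'num').
Matches to split on: at [5:15] → 'uuu1111134'.
`re.split` interleaves the captured-group text with the surrounding fragments.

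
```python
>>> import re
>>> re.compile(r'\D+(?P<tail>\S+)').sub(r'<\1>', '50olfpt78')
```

'50<78>'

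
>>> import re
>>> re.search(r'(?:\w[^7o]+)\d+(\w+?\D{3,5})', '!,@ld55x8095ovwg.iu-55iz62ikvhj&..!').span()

(3, 18)

This matches a word character, then one or more of any character except [7o] (non-capturing group); then one or more of a digit; then one or more of a word character (lazy), then 3 to 5 of a non-digit (captured).
`re.search` scans for the first position where the pattern succeeds.
The match spans [3:18] → 'ld55x8095ovwg.i'.
Captured: group 1 = 'ovwg.i'.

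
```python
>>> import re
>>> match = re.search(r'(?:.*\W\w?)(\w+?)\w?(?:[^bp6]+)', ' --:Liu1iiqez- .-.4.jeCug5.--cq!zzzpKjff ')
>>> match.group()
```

The `?` after the quantifier makes it lazy — it takes as little as possible before letting the rest of the pattern try.
The match spans [0:35] → ' --:Liu1iiqez- .-.4.jeCug5.--cq!zzz'.

' --:Liu1iiqez- .-.4.jeCug5.--cq!zzz'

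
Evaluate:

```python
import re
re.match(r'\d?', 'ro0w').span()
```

With `match`, the pattern is implicitly anchored at the beginning.
The match spans [0:0] → ''.

(0, 0)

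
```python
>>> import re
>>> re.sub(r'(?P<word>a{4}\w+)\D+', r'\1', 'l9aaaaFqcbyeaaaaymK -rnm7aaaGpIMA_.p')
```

The pattern matches exactly 4 of the literal 'a', then one or more of a word character (captured as 'word'); then one or more of a non-digit.
Each match is replaced using the text its own group 1 captured.

'l9aaaaFqcbyeaaaaymK7aaaGpIMA_.p'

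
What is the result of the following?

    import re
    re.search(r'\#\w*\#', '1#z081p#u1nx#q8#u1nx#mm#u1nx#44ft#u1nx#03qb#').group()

`re.search` scans for the first position where the pattern succeeds.
The match spans [1:8] → '#z081p#'.

'#z081p#'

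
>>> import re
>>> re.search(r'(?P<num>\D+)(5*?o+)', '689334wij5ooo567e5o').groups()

('wij', '5ooo')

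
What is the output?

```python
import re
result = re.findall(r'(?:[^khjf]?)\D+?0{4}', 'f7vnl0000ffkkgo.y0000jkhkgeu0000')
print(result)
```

Pattern: optionally any character except [khjf] (non-capturing group); then one or more of a non-digit (lazy); then exactly 4 of a literal '0'.
Walking the string: at [1:9] → '7vnl0000'; at [9:21] → 'ffkkgo.y0000'; at [21:32] → 'jkhkgeu0000'.
Since nothing is captured, `findall` lists the 3 matched substrings directly.

['7vnl0000', 'ffkkgo.y0000', 'jkhkgeu0000']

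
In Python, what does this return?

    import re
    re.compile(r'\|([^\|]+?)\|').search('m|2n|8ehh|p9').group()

'|2n|'

`re.search` tries every starting position until one works.
The match spans [1:5] → '|2n|'.
Captured: group 1 = '2n'.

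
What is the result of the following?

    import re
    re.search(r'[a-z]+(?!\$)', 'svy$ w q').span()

Because the assertion is negative and zero-width, positions next to the forbidden text are skipped.
Unlike `match`, `search` isn't anchored — it looks for the pattern anywhere in the string.
The match spans [0:2] → 'sv'.

(0, 2)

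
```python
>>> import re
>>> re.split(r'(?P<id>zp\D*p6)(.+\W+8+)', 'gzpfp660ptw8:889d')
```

['g', 'zpfp6', '60ptw8:88', '9d']

Pattern: the literal 'zp', then zero or more of a non-digit, then the literal 'p6' (captured as 'id'); then one or more of any character, then one or more of a non-word character, then one or more of the literal '8' (captured).
Because the pattern has a capturing group, `split` also inserts each captured text between the pieces.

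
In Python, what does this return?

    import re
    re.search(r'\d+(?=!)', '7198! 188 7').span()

The positive lookaround only admits positions where the adjacent text matches; those characters stay outside the span.
`re.search` tries every starting position until one works.
The match spans [0:4] → '7198'.

(0, 4)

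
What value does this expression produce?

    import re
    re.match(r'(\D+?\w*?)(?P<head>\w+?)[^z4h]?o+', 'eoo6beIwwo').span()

`re.match` won't scan ahead — the pattern has to work from the very first character.
The match spans [0:3] → 'eoo'.

(0, 3)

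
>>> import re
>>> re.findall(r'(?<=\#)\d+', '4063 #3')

['3']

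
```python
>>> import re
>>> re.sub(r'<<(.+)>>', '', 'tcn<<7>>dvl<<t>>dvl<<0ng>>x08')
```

Each match is replaced by ''.

'tcnx08'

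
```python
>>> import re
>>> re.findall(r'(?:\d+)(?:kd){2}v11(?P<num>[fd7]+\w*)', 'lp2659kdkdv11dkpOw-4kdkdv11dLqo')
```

With a single group, `findall` returns only what that group captured — 2 items.

['dkpOw', 'dLqo']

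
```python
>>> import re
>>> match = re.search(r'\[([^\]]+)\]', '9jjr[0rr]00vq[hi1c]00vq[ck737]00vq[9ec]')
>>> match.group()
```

The match spans [4:9] → '[0rr]'.

'[0rr]'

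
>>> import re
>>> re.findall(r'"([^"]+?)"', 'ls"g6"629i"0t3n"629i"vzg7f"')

['g6', '0t3n', 'vzg7f']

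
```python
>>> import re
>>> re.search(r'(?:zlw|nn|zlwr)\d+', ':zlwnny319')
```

None

Here the pattern never matches, so the call returns None.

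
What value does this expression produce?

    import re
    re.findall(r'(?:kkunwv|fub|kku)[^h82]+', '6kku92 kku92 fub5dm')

['kku9', 'kku9', 'fub5dm']

Matches: at [1:5] → 'kku9'; at [7:11] → 'kku9'; at [13:19] → 'fub5dm'.
`findall` yields the raw match text (3 of them) because the pattern has no groups.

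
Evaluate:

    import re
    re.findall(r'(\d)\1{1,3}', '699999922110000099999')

After group 1 captures some text, `\1` only succeeds where that same text appears again.
Because there's exactly one group, `findall` drops the full match and keeps group 1 from each hit.

['9', '9', '2', '1', '0', '9']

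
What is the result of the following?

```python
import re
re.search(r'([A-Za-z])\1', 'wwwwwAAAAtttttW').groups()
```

('w',)

The match spans [0:2] → 'ww'.
Captured: group 1 = 'w'.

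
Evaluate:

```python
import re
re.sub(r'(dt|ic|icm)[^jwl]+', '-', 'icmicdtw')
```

Every occurrence is swapped for '-'.

'-w'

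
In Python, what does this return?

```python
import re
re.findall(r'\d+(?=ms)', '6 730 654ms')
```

The lookaround is zero-width — it requires the adjacent text to match without consuming it, so the asserted text isn't part of the match.
`findall` yields the raw match text (1 of them) because the pattern has no groups.

['654']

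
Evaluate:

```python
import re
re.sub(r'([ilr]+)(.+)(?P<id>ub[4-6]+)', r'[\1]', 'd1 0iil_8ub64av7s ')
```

This matches one or more of one of [ilr] (captured); then one or more of any character (captured); then the literal 'ub', then one or more of a character in [4-6] (captured as 'id').
Matches: at [4:13] → 'iil_8ub64'.
Each match is replaced using the text its own group 1 captured.

'd1 0[iil]av7s '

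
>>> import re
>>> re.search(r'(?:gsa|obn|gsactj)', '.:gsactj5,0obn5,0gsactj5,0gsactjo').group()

'gsa'

Alternation tries branches left to right and keeps the first one that lets the overall match succeed at that position.
`re.search` tries every starting position until one works.
The match spans [2:5] → 'gsa'.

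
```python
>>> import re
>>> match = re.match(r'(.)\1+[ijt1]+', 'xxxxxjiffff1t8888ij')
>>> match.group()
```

The backreference `\1` re-matches whatever the first group consumed, character for character.
With `match`, the pattern is implicitly anchored at the beginning.
The match spans [0:7] → 'xxxxxji'.
Captured: group 1 = 'x'.

'xxxxxji'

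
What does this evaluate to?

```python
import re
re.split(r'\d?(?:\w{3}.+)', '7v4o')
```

The string is cut at each match, leaving 2 pieces.

['', '']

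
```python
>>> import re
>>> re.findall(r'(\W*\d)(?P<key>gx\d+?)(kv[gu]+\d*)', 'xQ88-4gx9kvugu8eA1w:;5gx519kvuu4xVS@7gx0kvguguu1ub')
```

[('-4', 'gx9', 'kvugu8'), (':;5', 'gx519', 'kvuu4'), ('@7', 'gx0', 'kvguguu1')]

The pattern matches zero or more of a non-word character, then a digit (captured); then the literal 'gx', then one or more of a digit (lazy) (captured as 'key'); then the literal 'kv', then one or more of one of [gu], then zero or more of a digit (captured).
Walking the string: at [4:15] match '-4gx9kvugu8', groups = ('-4', 'gx9', 'kvugu8'); at [19:32] match ':;5gx519kvuu4', groups = (':;5', 'gx519', 'kvuu4'); at [35:48] match '@7gx0kvguguu1', groups = ('@7', 'gx0', 'kvguguu1').
With 3 capturing groups, `findall` returns a 3-tuple per match.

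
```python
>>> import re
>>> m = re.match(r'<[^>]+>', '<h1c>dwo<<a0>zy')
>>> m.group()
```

`re.match` won't scan ahead — the pattern has to work from the very first character.
The match spans [0:5] → '<h1c>'.

'<h1c>'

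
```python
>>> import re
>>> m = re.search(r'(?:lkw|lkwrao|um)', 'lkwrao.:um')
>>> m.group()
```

`|` is ordered: at each position the engine commits to the first alternative that works.
`search` walks the string left to right and returns the first match it finds.
The match spans [0:3] → 'lkw'.

'lkw'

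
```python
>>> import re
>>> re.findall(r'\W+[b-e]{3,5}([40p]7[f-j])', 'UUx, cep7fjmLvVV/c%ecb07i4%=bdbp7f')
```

['07i', 'p7f']

This matches one or more of a non-word character; then 3 to 5 of a character in [b-e]; then one of [40p], then the literal '7', then a character in [f-j] (captured).
Walking the string: at [18:25] match '%ecb07i', group 1 = '07i'; at [26:34] match '%=bdbp7f', group 1 = 'p7f'.
Because there's exactly one group, `findall` drops the full match and keeps group 1 from each hit.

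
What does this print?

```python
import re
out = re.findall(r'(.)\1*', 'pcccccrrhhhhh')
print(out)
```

['p', 'c', 'r', 'h']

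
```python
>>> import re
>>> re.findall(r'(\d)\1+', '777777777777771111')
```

['7', '1']

`\1` is not a pattern — it's the concrete string captured by group 1, re-applied verbatim.
Scanning left to right: at [0:14] match '77777777777777', group 1 = '7'; at [14:18] match '1111', group 1 = '1'.
One capturing group, so `findall` returns just the captured substring from each match — 2 in all.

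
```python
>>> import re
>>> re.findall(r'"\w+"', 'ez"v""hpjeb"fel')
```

['"v"', '"hpjeb"']

Matches: at [2:5] → '"v"'; at [5:12] → '"hpjeb"'.
`findall` yields the raw match text (2 of them) because the pattern has no groups.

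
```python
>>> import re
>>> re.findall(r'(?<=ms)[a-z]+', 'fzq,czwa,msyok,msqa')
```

['yok', 'qa']

The positive lookaround only admits positions where the adjacent text matches; those characters stay outside the span.
No capturing groups, so `findall` returns the 2 full match strings.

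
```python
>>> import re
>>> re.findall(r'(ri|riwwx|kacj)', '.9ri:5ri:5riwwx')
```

['ri', 'ri', 'ri']

Alternation isn't longest-match — the leftmost alternative that fits at this position is chosen.
Because there's exactly one group, `findall` drops the full match and keeps group 1 from each hit.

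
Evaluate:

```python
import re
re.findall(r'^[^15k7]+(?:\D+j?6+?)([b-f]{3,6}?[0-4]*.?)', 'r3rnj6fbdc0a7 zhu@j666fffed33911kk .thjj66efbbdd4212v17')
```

['fbdc']

The pattern matches anchored at the start of the string; then one or more of any character except [15k7]; then one or more of a non-digit, then optionally the literal 'j', then one or more of a literal '6' (lazy) (non-capturing group); then 3 to 6 of a character in [b-f] (lazy), then zero or more of a character in [0-4], then optionally any character (captured).
The `?` after the quantifier makes it lazy — it takes as little as possible before letting the rest of the pattern try.
Matches: at [0:10] match 'r3rnj6fbdc', group 1 = 'fbdc'.
One capturing group, so `findall` returns just the captured substring from the one match — 1 in all.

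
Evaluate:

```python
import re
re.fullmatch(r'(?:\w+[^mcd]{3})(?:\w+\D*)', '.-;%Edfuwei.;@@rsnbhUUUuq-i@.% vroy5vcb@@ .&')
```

`re.fullmatch` is like wrapping the pattern in `^…$` (in single-line mode).
Here the string isn't matched end-to-end, so the call returns None.

None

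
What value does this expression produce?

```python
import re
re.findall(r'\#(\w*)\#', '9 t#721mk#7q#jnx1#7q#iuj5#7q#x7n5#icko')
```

Walking the string: at [3:10] match '#721mk#', group 1 = '721mk'; at [12:18] match '#jnx1#', group 1 = 'jnx1'; at [20:26] match '#iuj5#', group 1 = 'iuj5'; at [28:34] match '#x7n5#', group 1 = 'x7n5'.
Because there's exactly one group, `findall` drops the full match and keeps group 1 from each hit.

['721mk', 'jnx1', 'iuj5', 'x7n5']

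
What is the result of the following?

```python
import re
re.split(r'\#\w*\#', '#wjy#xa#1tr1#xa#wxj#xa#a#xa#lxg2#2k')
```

['', 'xa', 'xa', 'xa', 'xa', '2k']

Matches to split on: at [0:5] → '#wjy#'; at [7:13] → '#1tr1#'; at [15:20] → '#wxj#'; at [22:25] → '#a#'; at [27:33] → '#lxg2#'.
`split` removes every match and returns the 6 fragments in between.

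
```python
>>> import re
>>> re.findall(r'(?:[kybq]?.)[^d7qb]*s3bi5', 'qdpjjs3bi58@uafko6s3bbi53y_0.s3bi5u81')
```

['qdpjjs3bi5', 'bbi53y_0.s3bi5']

With no groups in the pattern, `findall` gives back each whole match — 2 here.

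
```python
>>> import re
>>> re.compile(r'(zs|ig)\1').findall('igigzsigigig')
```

After group 1 captures some text, `\1` only succeeds where that same text appears again.
Scanning left to right: at [0:4] match 'igig', group 1 = 'ig'; at [6:10] match 'igig', group 1 = 'ig'.
With a single group, `findall` returns only what that group captured — 2 items.

['ig', 'ig']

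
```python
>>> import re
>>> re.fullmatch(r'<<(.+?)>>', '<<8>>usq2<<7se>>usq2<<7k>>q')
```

None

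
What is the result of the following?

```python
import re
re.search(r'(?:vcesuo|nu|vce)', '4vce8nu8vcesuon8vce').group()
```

'vce'

The match spans [1:4] → 'vce'.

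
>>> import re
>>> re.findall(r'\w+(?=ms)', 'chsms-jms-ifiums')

['chs', 'j', 'ifiu']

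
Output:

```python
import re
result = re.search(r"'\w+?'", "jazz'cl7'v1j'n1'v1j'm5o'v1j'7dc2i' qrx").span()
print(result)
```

`re.search` scans for the first position where the pattern succeeds.
The match spans [4:9] → "'cl7'".

(4, 9)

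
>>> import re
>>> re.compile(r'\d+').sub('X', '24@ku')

Each match is replaced by 'X'.

'X@ku'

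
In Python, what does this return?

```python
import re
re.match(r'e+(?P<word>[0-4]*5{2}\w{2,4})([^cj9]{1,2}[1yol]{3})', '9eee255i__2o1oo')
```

None

`match` is anchored at position 0; if the pattern doesn't fit there, it returns None.
Here the string doesn't start with a match, so the call returns None.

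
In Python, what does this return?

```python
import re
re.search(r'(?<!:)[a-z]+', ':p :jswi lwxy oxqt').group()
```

'swi'

The negative lookahead/lookbehind blocks any match where the forbidden context is present.
`re.search` tries every starting position until one works.
The match spans [5:8] → 'swi'.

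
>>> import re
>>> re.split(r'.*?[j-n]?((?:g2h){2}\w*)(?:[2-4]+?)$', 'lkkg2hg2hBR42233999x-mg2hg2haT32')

This matches zero or more of any character (lazy), then optionally a character in [j-n]; then the literal 'g2h' repeated 2 times, then zero or more of a word character (captured); then one or more of a character in [2-4] (lazy) (non-capturing group); then anchored at the end.
Matches to split on: at [0:32] → 'lkkg2hg2hBR42233999x-mg2hg2haT32'.
With a capturing group present, the delimiter's captured portion is kept in the result list.

['', 'g2hg2haT3', '']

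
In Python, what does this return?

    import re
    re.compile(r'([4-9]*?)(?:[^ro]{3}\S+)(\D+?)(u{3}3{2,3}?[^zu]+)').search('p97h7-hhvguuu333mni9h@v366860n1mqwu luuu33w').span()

(0, 43)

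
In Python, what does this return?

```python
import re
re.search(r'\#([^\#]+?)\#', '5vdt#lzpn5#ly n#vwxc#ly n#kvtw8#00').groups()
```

('lzpn5',)

`re.search` tries every starting position until one works.
The match spans [4:11] → '#lzpn5#'.
Captured: group 1 = 'lzpn5'.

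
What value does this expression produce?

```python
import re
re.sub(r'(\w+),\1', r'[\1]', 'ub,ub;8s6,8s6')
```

'[ub];[8s6]'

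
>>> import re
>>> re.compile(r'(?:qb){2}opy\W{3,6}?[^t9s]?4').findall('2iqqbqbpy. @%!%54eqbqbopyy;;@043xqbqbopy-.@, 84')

['qbqbopy-.@, 84']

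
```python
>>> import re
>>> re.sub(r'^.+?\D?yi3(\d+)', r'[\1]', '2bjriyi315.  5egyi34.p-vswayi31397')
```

'[15].  5egyi34.p-vswayi31397'

The pattern matches anchored at the start of the string; then one or more of any character (lazy); then optionally a non-digit, then the literal 'yi3'; then one or more of a digit (captured).
Matches: at [0:10] → '2bjriyi315'.
Each match is replaced using the text its own group 1 captured.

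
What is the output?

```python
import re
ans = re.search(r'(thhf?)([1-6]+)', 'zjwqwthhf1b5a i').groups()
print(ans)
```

('thhf', '1')

The match spans [5:10] → 'thhf1'.
Captured: group 1 = 'thhf', group 2 = '1'.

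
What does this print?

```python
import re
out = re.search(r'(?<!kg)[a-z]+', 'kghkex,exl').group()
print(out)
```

kghkex

`(?!…)`/`(?<!…)` only lets a position through if the neighbouring text does NOT match; no characters are consumed.
The match spans [0:6] → 'kghkex'.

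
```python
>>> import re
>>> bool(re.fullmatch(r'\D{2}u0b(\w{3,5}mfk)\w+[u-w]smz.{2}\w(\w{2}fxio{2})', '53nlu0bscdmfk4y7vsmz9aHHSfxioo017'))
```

`re.fullmatch` is like wrapping the pattern in `^…$` (in single-line mode).
Here the pattern can't cover the whole string, so the call returns None, and `bool(None)` is False.

False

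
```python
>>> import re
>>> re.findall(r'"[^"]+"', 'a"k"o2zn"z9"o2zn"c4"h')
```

Matches: at [1:4] → '"k"'; at [8:12] → '"z9"'; at [16:20] → '"c4"'.
Since nothing is captured, `findall` lists the 3 matched substrings directly.

['"k"', '"z9"', '"c4"']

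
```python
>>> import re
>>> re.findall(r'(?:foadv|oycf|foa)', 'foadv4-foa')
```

['foadv', 'foa']

Alternation isn't longest-match — the leftmost alternative that fits at this position is chosen.
Scanning left to right: at [0:5] → 'foadv'; at [7:10] → 'foa'.
With no groups in the pattern, `findall` gives back each whole match — 2 here.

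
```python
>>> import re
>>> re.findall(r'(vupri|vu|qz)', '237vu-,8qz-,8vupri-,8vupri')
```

['vu', 'qz', 'vupri', 'vupri']

The regex engine tests alternatives in the order written; an earlier branch that matches wins even if a later one would match more.
Because there's exactly one group, `findall` drops the full match and keeps group 1 from each hit.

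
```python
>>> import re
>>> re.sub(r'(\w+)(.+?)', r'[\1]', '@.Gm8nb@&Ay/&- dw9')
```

'@.[Gm8nb]&[Ay]&- [dw]'

This matches one or more of a word character (captured); then one or more of any character (lazy) (captured).
Matches: at [2:8] → 'Gm8nb@'; at [9:12] → 'Ay/'; at [15:18] → 'dw9'.
Each match is replaced using the text its own group 1 captured.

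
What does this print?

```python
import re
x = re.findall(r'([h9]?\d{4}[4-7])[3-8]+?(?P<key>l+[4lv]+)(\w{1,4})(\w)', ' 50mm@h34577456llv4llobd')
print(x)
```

[('h34577', 'llv4ll', 'ob', 'd')]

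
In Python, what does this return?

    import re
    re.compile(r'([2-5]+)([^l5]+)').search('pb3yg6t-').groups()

('3', 'yg6t-')

Pattern: one or more of a character in [2-5] (captured); then one or more of any character except [l5] (captured).
`re.search` tries every starting position until one works.
The match spans [2:8] → '3yg6t-'.
Captured: group 1 = '3', group 2 = 'yg6t-'.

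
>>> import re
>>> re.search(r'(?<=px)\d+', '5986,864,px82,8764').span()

(11, 13)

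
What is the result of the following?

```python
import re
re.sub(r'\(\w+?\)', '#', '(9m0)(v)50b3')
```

'##50b3'

Every occurrence is swapped for '#'.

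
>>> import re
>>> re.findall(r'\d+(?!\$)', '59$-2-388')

`(?!…)`/`(?<!…)` only lets a position through if the neighbouring text does NOT match; no characters are consumed.
Since nothing is captured, `findall` lists the 3 matched substrings directly.

['5', '2', '388']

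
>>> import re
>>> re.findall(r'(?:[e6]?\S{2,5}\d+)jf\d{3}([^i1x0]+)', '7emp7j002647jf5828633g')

The pattern matches optionally one of [e6], then 2 to 5 of a non-whitespace character, then one or more of a digit (non-capturing group); then the literal 'jf', then exactly 3 of a digit; then one or more of any character except [i1x0] (captured).
Scanning left to right: at [1:22] match 'emp7j002647jf5828633g', group 1 = '8633g'.
One capturing group, so `findall` returns just the captured substring from the one match — 1 in all.

['8633g']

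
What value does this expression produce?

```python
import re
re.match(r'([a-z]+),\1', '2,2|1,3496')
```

A backreference is literal: `\1` must see the identical characters the first group matched.
With `match`, the pattern is implicitly anchored at the beginning.
Here the pattern fails at index 0, so the call returns None.

None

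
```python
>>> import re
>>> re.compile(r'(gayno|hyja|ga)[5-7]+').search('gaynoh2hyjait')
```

Here the pattern never matches, so the call returns None.

None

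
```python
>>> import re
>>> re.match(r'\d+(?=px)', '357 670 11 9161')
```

None

Lookahead/lookbehind check context without consuming it, so the matched span excludes the asserted characters.
`re.match` won't scan ahead — the pattern has to work from the very first character.
Here the pattern fails at index 0, so the call returns None.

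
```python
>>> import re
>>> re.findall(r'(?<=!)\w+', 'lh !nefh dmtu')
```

['nefh']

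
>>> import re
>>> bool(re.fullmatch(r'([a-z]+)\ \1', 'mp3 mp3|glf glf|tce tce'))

False

For `fullmatch`, every character of the input must be accounted for by the pattern.
Here there's no way to consume every character, so the call returns None, and `bool(None)` is False.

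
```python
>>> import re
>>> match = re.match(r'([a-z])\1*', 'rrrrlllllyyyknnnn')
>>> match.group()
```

After group 1 captures some text, `\1` only succeeds where that same text appears again.
With `match`, the pattern is implicitly anchored at the beginning.
The match spans [0:4] → 'rrrr'.
Captured: group 1 = 'r'.

'rrrr'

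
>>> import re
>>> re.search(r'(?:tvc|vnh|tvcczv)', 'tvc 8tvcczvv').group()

'tvc'

The match spans [0:3] → 'tvc'.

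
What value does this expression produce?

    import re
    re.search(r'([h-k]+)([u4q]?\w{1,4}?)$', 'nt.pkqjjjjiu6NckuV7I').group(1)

'k'

The pattern matches one or more of a character in [h-k] (captured); then optionally one of [u4q], then 1 to 4 of a word character (lazy) (captured); then anchored at the end.
Unlike `match`, `search` isn't anchored — it looks for the pattern anywhere in the string.
The match spans [15:20] → 'kuV7I'.
Captured: group 1 = 'k', group 2 = 'uV7I'.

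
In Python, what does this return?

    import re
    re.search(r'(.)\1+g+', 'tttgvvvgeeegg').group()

The backreference `\1` re-matches whatever the first group consumed, character for character.
`re.search` tries every starting position until one works.
The match spans [0:4] → 'tttg'.
Captured: group 1 = 't'.

'tttg'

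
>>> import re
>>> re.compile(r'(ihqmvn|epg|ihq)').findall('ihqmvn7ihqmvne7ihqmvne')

Alternation isn't longest-match — the leftmost alternative that fits at this position is chosen.
Walking the string: at [0:6] match 'ihqmvn', group 1 = 'ihqmvn'; at [7:13] match 'ihqmvn', group 1 = 'ihqmvn'; at [15:21] match 'ihqmvn', group 1 = 'ihqmvn'.
Because there's exactly one group, `findall` drops the full match and keeps group 1 from each hit.

['ihqmvn', 'ihqmvn', 'ihqmvn']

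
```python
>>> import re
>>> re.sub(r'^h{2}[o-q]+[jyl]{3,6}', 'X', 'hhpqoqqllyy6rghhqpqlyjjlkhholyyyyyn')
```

Every occurrence is swapped for 'X'.

'X6rghhqpqlyjjlkhholyyyyyn'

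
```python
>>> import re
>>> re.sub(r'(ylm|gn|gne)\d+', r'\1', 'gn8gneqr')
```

'gngneqr'

The replacement refers to a captured group, so each match is rewritten using its own captured text.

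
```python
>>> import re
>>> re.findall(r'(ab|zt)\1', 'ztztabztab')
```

`\1` is not a pattern — it's the concrete string captured by group 1, re-applied verbatim.
Walking the string: at [0:4] match 'ztzt', group 1 = 'zt'.
`findall` collects group 1 from the one match (1 total).

['zt']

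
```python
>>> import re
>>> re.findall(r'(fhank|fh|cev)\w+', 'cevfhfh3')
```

One capturing group, so `findall` returns just the captured substring from the one match — 1 in all.

['cev']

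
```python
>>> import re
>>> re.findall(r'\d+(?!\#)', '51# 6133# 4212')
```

['5', '613', '4212']

Because the assertion is negative and zero-width, positions next to the forbidden text are skipped.
Since nothing is captured, `findall` lists the 3 matched substrings directly.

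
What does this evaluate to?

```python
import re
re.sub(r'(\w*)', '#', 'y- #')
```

'##-# ###'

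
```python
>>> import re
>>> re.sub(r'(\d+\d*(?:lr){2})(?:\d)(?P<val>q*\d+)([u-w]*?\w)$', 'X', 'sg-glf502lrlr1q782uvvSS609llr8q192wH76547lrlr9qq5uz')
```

'sg-glf502lrlr1q782uvvSS609llr8q192wHX'

Pattern: one or more of a digit, then zero or more of a digit, then the literal 'lr' repeated 2 times (captured); then a digit (non-capturing group); then zero or more of a literal 'q', then one or more of a digit (captured as 'val'); then zero or more of a character in [u-w] (lazy), then a word character (captured); then anchored at the end.
Matches: at [36:51] → '76547lrlr9qq5uz'.
Every occurrence is swapped for 'X'.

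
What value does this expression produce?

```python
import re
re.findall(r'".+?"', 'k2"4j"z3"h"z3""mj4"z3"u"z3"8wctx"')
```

With the lazy modifier that quantifier settles for the fewest repetitions that let the rest of the pattern succeed (the atoms after it are unaffected and can still be greedy).
Walking the string: at [2:6] → '"4j"'; at [8:11] → '"h"'; at [13:19] → '""mj4"'; at [21:24] → '"u"'; at [26:33] → '"8wctx"'.
With no groups in the pattern, `findall` gives back each whole match — 5 here.

['"4j"', '"h"', '""mj4"', '"u"', '"8wctx"']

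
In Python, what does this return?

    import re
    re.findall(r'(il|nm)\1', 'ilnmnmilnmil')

['nm']

The backreference `\1` re-matches whatever the first group consumed, character for character.
With a single group, `findall` returns only what that group captured — 1 item.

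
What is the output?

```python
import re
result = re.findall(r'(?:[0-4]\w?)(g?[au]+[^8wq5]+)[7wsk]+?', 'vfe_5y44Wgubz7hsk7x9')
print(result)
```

['gubz7hsk']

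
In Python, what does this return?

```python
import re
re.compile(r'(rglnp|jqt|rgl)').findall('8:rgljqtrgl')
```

One capturing group, so `findall` returns just the captured substring from each match — 3 in all.

['rgl', 'jqt', 'rgl']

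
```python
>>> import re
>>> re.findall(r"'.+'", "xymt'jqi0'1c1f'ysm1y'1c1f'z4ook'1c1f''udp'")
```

`findall` yields the raw match text (1 of them) because the pattern has no groups.

["'jqi0'1c1f'ysm1y'1c1f'z4ook'1c1f''udp'"]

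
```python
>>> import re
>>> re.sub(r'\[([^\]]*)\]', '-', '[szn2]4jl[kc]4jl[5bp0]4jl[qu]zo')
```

'-4jl-4jl-4jl-zo'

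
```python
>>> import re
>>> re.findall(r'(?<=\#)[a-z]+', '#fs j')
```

['fs']

The positive lookaround only admits positions where the adjacent text matches; those characters stay outside the span.
No capturing groups, so `findall` returns the 1 full match string.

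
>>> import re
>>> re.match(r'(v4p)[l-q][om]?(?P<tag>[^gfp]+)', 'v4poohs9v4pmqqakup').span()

The pattern matches the literal 'v4', then a literal 'p' (captured); then a character in [l-q], then optionally one of [om]; then one or more of any character except [gfp] (captured as 'tag').
With `match`, the pattern is implicitly anchored at the beginning.
The match spans [0:10] → 'v4poohs9v4'.
Captured: group 1 = 'v4p', group 2 = 'hs9v4'.

(0, 10)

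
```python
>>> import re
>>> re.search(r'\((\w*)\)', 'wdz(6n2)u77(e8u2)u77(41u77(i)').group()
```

The match spans [3:8] → '(6n2)'.

'(6n2)'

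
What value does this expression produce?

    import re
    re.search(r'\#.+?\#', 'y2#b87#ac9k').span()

(2, 7)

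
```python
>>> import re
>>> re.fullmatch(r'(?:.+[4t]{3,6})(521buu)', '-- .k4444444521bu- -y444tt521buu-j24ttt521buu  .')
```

None

`re.fullmatch` requires the pattern to consume the entire string.
Here the string isn't matched end-to-end, so the call returns None.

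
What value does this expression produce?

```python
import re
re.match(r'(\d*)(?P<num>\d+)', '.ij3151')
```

None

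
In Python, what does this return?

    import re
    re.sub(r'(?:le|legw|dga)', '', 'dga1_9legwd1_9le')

`|` is ordered: at each position the engine commits to the first alternative that works.
Matches: at [0:3] → 'dga'; at [6:8] → 'le'; at [14:16] → 'le'.
`sub` substitutes '' at each match site.

'1_9gwd1_9'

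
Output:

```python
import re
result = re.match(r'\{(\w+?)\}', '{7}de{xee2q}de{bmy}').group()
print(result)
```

`re.match` won't scan ahead — the pattern has to work from the very first character.
The match spans [0:3] → '{7}'.
Captured: group 1 = '7'.

{7}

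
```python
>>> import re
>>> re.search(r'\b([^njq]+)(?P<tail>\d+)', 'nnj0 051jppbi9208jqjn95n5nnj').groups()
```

(' 05', '1')

The match spans [4:8] → ' 051'.
Captured: group 1 = ' 05', group 2 = '1'.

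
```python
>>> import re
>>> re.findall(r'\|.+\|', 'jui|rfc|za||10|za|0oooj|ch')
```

['|rfc|za||10|za|0oooj|']

Since nothing is captured, `findall` lists the 1 matched substring directly.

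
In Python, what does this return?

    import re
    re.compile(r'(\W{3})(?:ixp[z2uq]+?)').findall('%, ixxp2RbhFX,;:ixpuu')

[',;:']

This matches exactly 3 of a non-word character (captured); then the literal 'ix', then a literal 'p', then one or more of one of [z2uq] (lazy) (non-capturing group).
Scanning left to right: at [13:20] match ',;:ixpu', group 1 = ',;:'.
With a single group, `findall` returns only what that group captured — 1 item.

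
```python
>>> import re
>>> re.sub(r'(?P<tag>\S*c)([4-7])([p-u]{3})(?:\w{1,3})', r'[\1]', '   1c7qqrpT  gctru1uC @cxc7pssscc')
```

'   [1c]  gctru1uC [@cxc]'

This matches zero or more of a non-whitespace character, then the literal 'c' (captured as 'tag'); then a character in [4-7] (captured); then exactly 3 of a character in [p-u] (captured); then 1 to 3 of a word character (non-capturing group).
Matches: at [3:11] → '1c7qqrpT'; at [22:33] → '@cxc7pssscc'.
`\1` in the replacement pulls in group 1's text for each match.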